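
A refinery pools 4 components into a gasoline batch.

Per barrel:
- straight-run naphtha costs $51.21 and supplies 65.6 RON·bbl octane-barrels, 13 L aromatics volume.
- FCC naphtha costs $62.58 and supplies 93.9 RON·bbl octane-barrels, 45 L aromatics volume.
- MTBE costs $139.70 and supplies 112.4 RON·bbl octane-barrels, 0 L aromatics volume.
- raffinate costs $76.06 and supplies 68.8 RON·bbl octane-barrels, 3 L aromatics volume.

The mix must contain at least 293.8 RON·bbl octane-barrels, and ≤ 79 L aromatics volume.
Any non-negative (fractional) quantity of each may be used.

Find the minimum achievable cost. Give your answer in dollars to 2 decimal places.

Set it up as a linear program. Let x1 = barrels of straight-run naphtha, x2 = barrels of FCC naphtha, x3 = barrels of MTBE, x4 = barrels of raffinate.
Minimise 51.21x1 + 62.58x2 + 139.7x3 + 76.06x4 with:
  65.6x1 + 93.9x2 + 112.4x3 + 68.8x4 ≥ 293.8   (octane-barrels)
  13x1 + 45x2 + 3x4 ≤ 79   (aromatics volume)
  x1, x2, x3, x4 ≥ 0.
The cheapest feasible vertex uses only straight-run naphtha, FCC naphtha; MTBE, raffinate are not used. There the octane-barrels and aromatics volume constraints are tight.
Optimal quantities: straight-run naphtha = 3.3518 barrels, FCC naphtha = 0.78727 barrels.
Hence cost = 51.21·3.3518 + 62.58·0.78727 = $220.9130.

$220.91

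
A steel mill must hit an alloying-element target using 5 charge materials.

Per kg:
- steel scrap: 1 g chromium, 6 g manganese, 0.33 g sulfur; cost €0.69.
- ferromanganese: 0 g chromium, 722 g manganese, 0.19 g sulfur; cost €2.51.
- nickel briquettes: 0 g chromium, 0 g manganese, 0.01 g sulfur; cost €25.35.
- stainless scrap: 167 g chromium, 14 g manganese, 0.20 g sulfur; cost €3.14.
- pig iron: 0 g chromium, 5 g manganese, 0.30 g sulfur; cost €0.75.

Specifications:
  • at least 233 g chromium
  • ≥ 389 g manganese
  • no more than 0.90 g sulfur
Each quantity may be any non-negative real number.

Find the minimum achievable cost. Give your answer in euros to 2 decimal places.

€5.67

Set it up as a linear program. Let x1 = kg of steel scrap, x2 = kg of ferromanganese, x3 = kg of nickel briquettes, x4 = kg of stainless scrap, x5 = kg of pig iron.
Minimise 0.69x1 + 2.51x2 + 25.35x3 + 3.14x4 + 0.75x5 s.t.:
  1x1 + 167x4 ≥ 233   (chromium)
  6x1 + 722x2 + 14x4 + 5x5 ≥ 389   (manganese)
  0.33x1 + 0.19x2 + 0.01x3 + 0.2x4 + 0.3x5 ≤ 0.9   (sulfur)
  x1, x2, x3, x4, x5 ≥ 0.
The minimum-cost mix takes nothing from steel scrap, nickel briquettes, pig iron — only ferromanganese, stainless scrap. The chromium and manganese requirements are met with equality.
So ferromanganese = 0.51173 kg, stainless scrap = 1.3952 kg.
Cost = 2.51·0.51173 + 3.14·1.3952 = 5.6654.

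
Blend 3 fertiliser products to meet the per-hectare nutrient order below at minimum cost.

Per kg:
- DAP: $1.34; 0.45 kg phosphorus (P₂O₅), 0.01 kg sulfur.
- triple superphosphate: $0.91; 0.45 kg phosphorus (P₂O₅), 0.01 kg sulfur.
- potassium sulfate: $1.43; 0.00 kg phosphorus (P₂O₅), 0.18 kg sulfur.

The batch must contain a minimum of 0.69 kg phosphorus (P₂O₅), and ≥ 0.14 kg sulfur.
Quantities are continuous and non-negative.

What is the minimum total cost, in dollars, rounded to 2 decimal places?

Let x1 = kg of DAP, x2 = kg of triple superphosphate, x3 = kg of potassium sulfate.
Minimise 1.34x1 + 0.91x2 + 1.43x3 subject to:
  0.45x1 + 0.45x2 ≥ 0.69   (phosphorus (P₂O₅))
  0.01x1 + 0.01x2 + 0.18x3 ≥ 0.14   (sulfur)
  x1, x2, x3 ≥ 0.
At the optimum only triple superphosphate, potassium sulfate are positive (DAP = 0). There the phosphorus (P₂O₅) and sulfur constraints are tight.
So triple superphosphate = 1.533 kg, potassium sulfate = 0.6926 kg.
Objective = 0.91·1.533 + 1.43·0.6926 = 2.3854.

$2.39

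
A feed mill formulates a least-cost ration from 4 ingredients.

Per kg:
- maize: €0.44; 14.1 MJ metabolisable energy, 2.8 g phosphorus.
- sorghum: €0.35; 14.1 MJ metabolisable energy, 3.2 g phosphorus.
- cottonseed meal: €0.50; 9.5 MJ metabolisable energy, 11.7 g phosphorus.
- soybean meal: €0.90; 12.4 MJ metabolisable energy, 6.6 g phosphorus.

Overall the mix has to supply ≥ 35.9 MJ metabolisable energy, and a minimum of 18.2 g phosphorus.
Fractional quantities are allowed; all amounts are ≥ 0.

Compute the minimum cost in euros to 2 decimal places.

€1.17

This is a linear program. Let x1 = kg of maize, x2 = kg of sorghum, x3 = kg of cottonseed meal, x4 = kg of soybean meal.
min 0.44x1 + 0.35x2 + 0.5x3 + 0.9x4 with:
  14.1x1 + 14.1x2 + 9.5x3 + 12.4x4 ≥ 35.9   (metabolisable energy)
  2.8x1 + 3.2x2 + 11.7x3 + 6.6x4 ≥ 18.2   (phosphorus)
  x1, x2, x3, x4 ≥ 0.
At the optimum only sorghum, cottonseed meal are positive (maize, soybean meal = 0). The metabolisable energy and phosphorus requirements are met with equality.
That vertex is x2 = 1.836, x3 = 1.053.
Total cost: 0.35·1.836 + 0.5·1.053 = 1.1691.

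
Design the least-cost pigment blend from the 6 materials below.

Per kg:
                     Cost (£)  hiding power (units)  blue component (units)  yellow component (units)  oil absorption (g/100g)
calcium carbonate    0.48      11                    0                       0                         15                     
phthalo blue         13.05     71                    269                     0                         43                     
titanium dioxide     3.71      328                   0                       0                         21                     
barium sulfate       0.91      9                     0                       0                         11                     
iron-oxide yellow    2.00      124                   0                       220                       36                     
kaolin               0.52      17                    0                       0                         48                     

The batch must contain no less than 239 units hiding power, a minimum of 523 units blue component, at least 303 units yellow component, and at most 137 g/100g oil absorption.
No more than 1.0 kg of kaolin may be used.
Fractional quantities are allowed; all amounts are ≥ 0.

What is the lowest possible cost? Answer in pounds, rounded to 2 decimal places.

Treat it as an LP. Let x1 = kg of calcium carbonate, x2 = kg of phthalo blue, x3 = kg of titanium dioxide, x4 = kg of barium sulfate, x5 = kg of iron-oxide yellow, x6 = kg of kaolin.
Minimize 0.48x1 + 13.05x2 + 3.71x3 + 0.91x4 + 2x5 + 0.52x6 with:
  11x1 + 71x2 + 328x3 + 9x4 + 124x5 + 17x6 ≥ 239   (hiding power)
  269x2 ≥ 523   (blue component)
  220x5 ≥ 303   (yellow component)
  15x1 + 43x2 + 21x3 + 11x4 + 36x5 + 48x6 ≤ 137   (oil absorption)
  x6 ≤ 1
  x1, x2, x3, x4, x5, x6 ≥ 0.
The optimal basis is {phthalo blue, iron-oxide yellow}; calcium carbonate, titanium dioxide, barium sulfate, kaolin drop out. There the blue component and yellow component constraints are tight.
Optimal quantities: phthalo blue = 1.9442 kg, iron-oxide yellow = 1.3773 kg.
Hence cost = 13.05·1.9442 + 2·1.3773 = £28.1264.

£28.13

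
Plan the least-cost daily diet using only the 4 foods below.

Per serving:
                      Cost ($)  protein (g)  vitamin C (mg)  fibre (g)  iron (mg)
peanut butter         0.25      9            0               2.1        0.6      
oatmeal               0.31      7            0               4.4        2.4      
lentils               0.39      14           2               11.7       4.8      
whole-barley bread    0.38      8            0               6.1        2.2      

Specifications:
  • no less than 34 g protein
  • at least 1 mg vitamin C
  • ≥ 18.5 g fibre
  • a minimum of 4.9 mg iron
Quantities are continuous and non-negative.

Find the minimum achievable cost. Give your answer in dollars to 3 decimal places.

$0.946

Treat it as an LP. Let x1 = servings of peanut butter, x2 = servings of oatmeal, x3 = servings of lentils, x4 = servings of whole-barley bread.
Minimize 0.25x1 + 0.31x2 + 0.39x3 + 0.38x4 subject to:
  9x1 + 7x2 + 14x3 + 8x4 ≥ 34   (protein)
  2x3 ≥ 1   (vitamin C)
  2.1x1 + 4.4x2 + 11.7x3 + 6.1x4 ≥ 18.5   (fibre)
  0.6x1 + 2.4x2 + 4.8x3 + 2.2x4 ≥ 4.9   (iron)
  x1, x2, x3, x4 ≥ 0.
The optimal basis is {peanut butter, lentils}; oatmeal, whole-barley bread drop out. There the protein and fibre constraints are tight.
That vertex is x1 = 1.829, x3 = 1.253.
Objective = 0.25·1.829 + 0.39·1.253 = 0.94592.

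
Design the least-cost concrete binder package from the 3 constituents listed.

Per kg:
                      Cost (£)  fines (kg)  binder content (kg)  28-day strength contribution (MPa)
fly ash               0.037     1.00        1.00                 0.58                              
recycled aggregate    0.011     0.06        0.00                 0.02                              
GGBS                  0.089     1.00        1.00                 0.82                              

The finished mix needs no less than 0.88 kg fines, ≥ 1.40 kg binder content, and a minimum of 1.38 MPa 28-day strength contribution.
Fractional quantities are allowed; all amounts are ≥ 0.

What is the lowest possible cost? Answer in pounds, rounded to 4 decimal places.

Let x1 = kg of fly ash, x2 = kg of recycled aggregate, x3 = kg of GGBS.
Minimize 0.037x1 + 0.011x2 + 0.089x3 s.t.:
  1x1 + 0.06x2 + 1x3 ≥ 0.88   (fines)
  1x1 + 1x3 ≥ 1.4   (binder content)
  0.58x1 + 0.02x2 + 0.82x3 ≥ 1.38   (28-day strength contribution)
  x1, x2, x3 ≥ 0.
The minimum-cost mix takes nothing from recycled aggregate, GGBS — only fly ash. There the 28-day strength contribution constraint is tight.
Solving gives x1 = 2.379.
Hence cost = 0.037·2.379 = £0.088023.

£0.0880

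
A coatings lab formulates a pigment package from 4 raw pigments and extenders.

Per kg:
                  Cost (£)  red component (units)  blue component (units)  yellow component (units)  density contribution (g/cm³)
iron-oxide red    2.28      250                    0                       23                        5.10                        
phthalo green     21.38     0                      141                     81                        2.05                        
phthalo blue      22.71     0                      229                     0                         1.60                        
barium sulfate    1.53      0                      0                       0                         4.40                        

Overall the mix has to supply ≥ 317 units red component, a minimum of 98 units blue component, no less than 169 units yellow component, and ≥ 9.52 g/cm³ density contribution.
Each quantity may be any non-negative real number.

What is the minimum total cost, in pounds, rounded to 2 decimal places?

Treat it as an LP. Let x1 = kg of iron-oxide red, x2 = kg of phthalo green, x3 = kg of phthalo blue, x4 = kg of barium sulfate.
Minimize 2.28x1 + 21.38x2 + 22.71x3 + 1.53x4 subject to:
  250x1 ≥ 317   (red component)
  141x2 + 229x3 ≥ 98   (blue component)
  23x1 + 81x2 ≥ 169   (yellow component)
  5.1x1 + 2.05x2 + 1.6x3 + 4.4x4 ≥ 9.52   (density contribution)
  x1, x2, x3, x4 ≥ 0.
The cheapest feasible vertex uses only iron-oxide red, phthalo green; phthalo blue, barium sulfate are not used. There the blue component and yellow component constraints are tight.
Solving gives x1 = 4.9, x2 = 0.695.
Cost = 2.28·4.9 + 21.38·0.695 = 26.0311.

£26.03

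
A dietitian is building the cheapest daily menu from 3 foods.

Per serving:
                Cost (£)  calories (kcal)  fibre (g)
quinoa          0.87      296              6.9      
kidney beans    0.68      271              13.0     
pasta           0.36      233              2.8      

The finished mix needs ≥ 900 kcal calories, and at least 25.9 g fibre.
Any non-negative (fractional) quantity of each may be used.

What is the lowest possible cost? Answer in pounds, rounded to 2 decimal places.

Let x1 = servings of quinoa, x2 = servings of kidney beans, x3 = servings of pasta.
Minimize 0.87x1 + 0.68x2 + 0.36x3 with:
  296x1 + 271x2 + 233x3 ≥ 900   (calories)
  6.9x1 + 13x2 + 2.8x3 ≥ 25.9   (fibre)
  x1, x2, x3 ≥ 0.
The minimum-cost mix takes nothing from quinoa — only kidney beans, pasta. There the calories and fibre constraints are tight.
Solving gives x2 = 1.5482, x3 = 2.062.
Cost = 0.68·1.5482 + 0.36·2.062 = 1.7951.

£1.80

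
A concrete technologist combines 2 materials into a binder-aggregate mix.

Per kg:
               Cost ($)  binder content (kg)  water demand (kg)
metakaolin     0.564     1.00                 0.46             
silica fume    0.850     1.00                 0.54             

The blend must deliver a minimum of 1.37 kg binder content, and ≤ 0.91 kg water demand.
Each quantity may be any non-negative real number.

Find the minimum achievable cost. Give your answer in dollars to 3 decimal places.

This is a linear program. Let x1 = kg of metakaolin, x2 = kg of silica fume.
Minimise 0.564x1 + 0.85x2 subject to:
  1x1 + 1x2 ≥ 1.37   (binder content)
  0.46x1 + 0.54x2 ≤ 0.91   (water demand)
  x1, x2 ≥ 0.
The minimum-cost mix takes nothing from silica fume — only metakaolin. The binder content requirement is met with equality.
So metakaolin = 1.37 kg.
Objective = 0.564·1.37 = 0.77268.

$0.773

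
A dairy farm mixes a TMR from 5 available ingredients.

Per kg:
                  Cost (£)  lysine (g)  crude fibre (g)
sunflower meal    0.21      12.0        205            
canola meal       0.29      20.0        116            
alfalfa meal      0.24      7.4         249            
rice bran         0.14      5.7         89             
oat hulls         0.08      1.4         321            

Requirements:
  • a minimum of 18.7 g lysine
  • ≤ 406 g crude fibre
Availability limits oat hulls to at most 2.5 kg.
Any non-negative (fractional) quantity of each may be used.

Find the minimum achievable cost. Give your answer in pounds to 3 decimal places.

£0.271

Set it up as a linear program. Let x1 = kg of sunflower meal, x2 = kg of canola meal, x3 = kg of alfalfa meal, x4 = kg of rice bran, x5 = kg of oat hulls.
Minimise 0.21x1 + 0.29x2 + 0.24x3 + 0.14x4 + 0.08x5 s.t.:
  12x1 + 20x2 + 7.4x3 + 5.7x4 + 1.4x5 ≥ 18.7   (lysine)
  205x1 + 116x2 + 249x3 + 89x4 + 321x5 ≤ 406   (crude fibre)
  x5 ≤ 2.5
  x1, x2, x3, x4, x5 ≥ 0.
At the optimum only canola meal is positive (sunflower meal, alfalfa meal, rice bran, oat hulls = 0). Binding constraint: lysine.
That vertex is x2 = 0.935.
Total cost: 0.29·0.935 = 0.27115.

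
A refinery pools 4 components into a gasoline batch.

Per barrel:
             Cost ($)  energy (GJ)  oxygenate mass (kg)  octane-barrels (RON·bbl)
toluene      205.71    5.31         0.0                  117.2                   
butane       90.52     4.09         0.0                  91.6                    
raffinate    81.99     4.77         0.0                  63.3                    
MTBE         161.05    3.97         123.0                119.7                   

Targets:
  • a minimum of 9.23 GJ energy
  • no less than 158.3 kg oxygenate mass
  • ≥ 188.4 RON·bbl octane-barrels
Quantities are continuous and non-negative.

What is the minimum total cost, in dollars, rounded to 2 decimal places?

Let x1 = barrels of toluene, x2 = barrels of butane, x3 = barrels of raffinate, x4 = barrels of MTBE.
min 205.71x1 + 90.52x2 + 81.99x3 + 161.05x4 subject to:
  5.31x1 + 4.09x2 + 4.77x3 + 3.97x4 ≥ 9.23   (energy)
  123x4 ≥ 158.3   (oxygenate mass)
  117.2x1 + 91.6x2 + 63.3x3 + 119.7x4 ≥ 188.4   (octane-barrels)
  x1, x2, x3, x4 ≥ 0.
At the optimum only raffinate, MTBE are positive (toluene, butane = 0). There the energy and oxygenate mass constraints are tight.
Optimal quantities: raffinate = 0.8639 barrels, MTBE = 1.287 barrels.
Total cost: 81.99·0.8639 + 161.05·1.287 = 278.1025.

$278.10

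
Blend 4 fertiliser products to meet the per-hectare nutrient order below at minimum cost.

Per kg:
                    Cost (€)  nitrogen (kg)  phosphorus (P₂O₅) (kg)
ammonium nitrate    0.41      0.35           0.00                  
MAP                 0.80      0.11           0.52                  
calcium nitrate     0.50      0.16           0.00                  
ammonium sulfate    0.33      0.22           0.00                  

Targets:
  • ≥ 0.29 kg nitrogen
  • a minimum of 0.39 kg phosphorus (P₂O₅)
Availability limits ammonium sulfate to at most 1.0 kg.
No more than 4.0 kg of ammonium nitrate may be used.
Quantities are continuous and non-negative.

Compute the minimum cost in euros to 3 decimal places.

Let x1 = kg of ammonium nitrate, x2 = kg of MAP, x3 = kg of calcium nitrate, x4 = kg of ammonium sulfate.
Minimize 0.41x1 + 0.8x2 + 0.5x3 + 0.33x4 subject to:
  0.35x1 + 0.11x2 + 0.16x3 + 0.22x4 ≥ 0.29   (nitrogen)
  0.52x2 ≥ 0.39   (phosphorus (P₂O₅))
  x4 ≤ 1
  x1 ≤ 4
  x1, x2, x3, x4 ≥ 0.
The minimum-cost mix takes nothing from calcium nitrate, ammonium sulfate — only ammonium nitrate, MAP. There the nitrogen and phosphorus (P₂O₅) constraints are tight.
That vertex is x1 = 0.5929, x2 = 0.75.
Objective = 0.41·0.5929 + 0.8·0.75 = 0.84309.

€0.843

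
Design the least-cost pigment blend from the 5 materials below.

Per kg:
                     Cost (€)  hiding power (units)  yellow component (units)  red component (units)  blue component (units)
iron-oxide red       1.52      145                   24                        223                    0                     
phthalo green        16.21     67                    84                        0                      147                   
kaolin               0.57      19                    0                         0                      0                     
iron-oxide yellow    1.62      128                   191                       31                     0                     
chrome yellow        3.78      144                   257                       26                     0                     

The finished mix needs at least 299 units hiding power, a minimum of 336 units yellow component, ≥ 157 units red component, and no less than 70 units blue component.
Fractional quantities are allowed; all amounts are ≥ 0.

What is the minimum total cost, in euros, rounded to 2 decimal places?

Treat it as an LP. Let x1 = kg of iron-oxide red, x2 = kg of phthalo green, x3 = kg of kaolin, x4 = kg of iron-oxide yellow, x5 = kg of chrome yellow.
Minimise 1.52x1 + 16.21x2 + 0.57x3 + 1.62x4 + 3.78x5 subject to:
  145x1 + 67x2 + 19x3 + 128x4 + 144x5 ≥ 299   (hiding power)
  24x1 + 84x2 + 191x4 + 257x5 ≥ 336   (yellow component)
  223x1 + 31x4 + 26x5 ≥ 157   (red component)
  147x2 ≥ 70   (blue component)
  x1, x2, x3, x4, x5 ≥ 0.
The cheapest feasible vertex uses only iron-oxide red, phthalo green, iron-oxide yellow; kaolin, chrome yellow are not used. There the hiding power, yellow component, blue component constraints are tight.
Solving gives x1 = 0.5331, x2 = 0.4762, x4 = 1.483.
Cost = 1.52·0.5331 + 16.21·0.4762 + 1.62·1.483 = 10.9320.

€10.93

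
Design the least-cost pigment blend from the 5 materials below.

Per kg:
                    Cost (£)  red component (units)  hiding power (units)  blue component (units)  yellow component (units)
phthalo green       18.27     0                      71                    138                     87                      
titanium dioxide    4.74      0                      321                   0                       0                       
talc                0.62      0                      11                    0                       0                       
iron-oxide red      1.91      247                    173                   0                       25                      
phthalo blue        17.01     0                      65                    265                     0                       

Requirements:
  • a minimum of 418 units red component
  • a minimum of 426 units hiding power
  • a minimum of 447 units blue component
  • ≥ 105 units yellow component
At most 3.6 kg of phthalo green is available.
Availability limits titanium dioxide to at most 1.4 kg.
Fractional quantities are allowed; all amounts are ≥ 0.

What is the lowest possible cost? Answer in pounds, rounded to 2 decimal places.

This is a linear program. Let x1 = kg of phthalo green, x2 = kg of titanium dioxide, x3 = kg of talc, x4 = kg of iron-oxide red, x5 = kg of phthalo blue.
Minimise 18.27x1 + 4.74x2 + 0.62x3 + 1.91x4 + 17.01x5 with:
  247x4 ≥ 418   (red component)
  71x1 + 321x2 + 11x3 + 173x4 + 65x5 ≥ 426   (hiding power)
  138x1 + 265x5 ≥ 447   (blue component)
  87x1 + 25x4 ≥ 105   (yellow component)
  x1 ≤ 3.6
  x2 ≤ 1.4
  x1, x2, x3, x4, x5 ≥ 0.
The minimum-cost mix takes nothing from phthalo green, titanium dioxide, talc — only iron-oxide red, phthalo blue. The blue component and yellow component requirements are met with equality.
Solving gives x4 = 4.2, x5 = 1.6868.
Objective = 1.91·4.2 + 17.01·1.6868 = 36.7145.

£36.71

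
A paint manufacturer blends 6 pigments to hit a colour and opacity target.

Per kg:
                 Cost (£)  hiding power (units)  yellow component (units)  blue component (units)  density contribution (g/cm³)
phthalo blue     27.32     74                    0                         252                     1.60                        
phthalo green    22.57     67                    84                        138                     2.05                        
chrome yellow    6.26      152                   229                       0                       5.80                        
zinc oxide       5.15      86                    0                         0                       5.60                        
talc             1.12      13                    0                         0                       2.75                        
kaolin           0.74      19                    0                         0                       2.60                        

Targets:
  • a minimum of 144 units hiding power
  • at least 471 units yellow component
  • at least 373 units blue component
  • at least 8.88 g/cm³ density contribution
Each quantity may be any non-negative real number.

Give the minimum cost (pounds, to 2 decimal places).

£53.31

Treat it as an LP. Let x1 = kg of phthalo blue, x2 = kg of phthalo green, x3 = kg of chrome yellow, x4 = kg of zinc oxide, x5 = kg of talc, x6 = kg of kaolin.
Minimize 27.32x1 + 22.57x2 + 6.26x3 + 5.15x4 + 1.12x5 + 0.74x6 subject to:
  74x1 + 67x2 + 152x3 + 86x4 + 13x5 + 19x6 ≥ 144   (hiding power)
  84x2 + 229x3 ≥ 471   (yellow component)
  252x1 + 138x2 ≥ 373   (blue component)
  1.6x1 + 2.05x2 + 5.8x3 + 5.6x4 + 2.75x5 + 2.6x6 ≥ 8.88   (density contribution)
  x1, x2, x3, x4, x5, x6 ≥ 0.
At the optimum only phthalo blue, chrome yellow are positive (phthalo green, zinc oxide, talc, kaolin = 0). The yellow component and blue component requirements are met with equality.
So phthalo blue = 1.48 kg, chrome yellow = 2.057 kg.
Cost = 27.32·1.48 + 6.26·2.057 = 53.3104.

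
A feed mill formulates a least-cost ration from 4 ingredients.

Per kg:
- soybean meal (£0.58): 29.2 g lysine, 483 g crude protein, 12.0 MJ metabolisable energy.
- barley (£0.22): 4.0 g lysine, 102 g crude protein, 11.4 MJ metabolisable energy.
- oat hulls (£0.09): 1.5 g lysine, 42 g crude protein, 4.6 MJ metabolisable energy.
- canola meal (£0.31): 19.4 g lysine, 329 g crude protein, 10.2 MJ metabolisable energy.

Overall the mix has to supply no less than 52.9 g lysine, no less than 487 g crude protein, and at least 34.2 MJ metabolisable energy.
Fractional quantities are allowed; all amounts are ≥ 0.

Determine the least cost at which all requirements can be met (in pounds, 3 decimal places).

Treat it as an LP. Let x1 = kg of soybean meal, x2 = kg of barley, x3 = kg of oat hulls, x4 = kg of canola meal.
Minimise 0.58x1 + 0.22x2 + 0.09x3 + 0.31x4 with:
  29.2x1 + 4x2 + 1.5x3 + 19.4x4 ≥ 52.9   (lysine)
  483x1 + 102x2 + 42x3 + 329x4 ≥ 487   (crude protein)
  12x1 + 11.4x2 + 4.6x3 + 10.2x4 ≥ 34.2   (metabolisable energy)
  x1, x2, x3, x4 ≥ 0.
At the optimum only barley, canola meal are positive (soybean meal, oat hulls = 0). The lysine and metabolisable energy requirements are met with equality.
Solving gives x2 = 0.68696, x4 = 2.5852.
Hence cost = 0.22·0.68696 + 0.31·2.5852 = £0.95254.

£0.953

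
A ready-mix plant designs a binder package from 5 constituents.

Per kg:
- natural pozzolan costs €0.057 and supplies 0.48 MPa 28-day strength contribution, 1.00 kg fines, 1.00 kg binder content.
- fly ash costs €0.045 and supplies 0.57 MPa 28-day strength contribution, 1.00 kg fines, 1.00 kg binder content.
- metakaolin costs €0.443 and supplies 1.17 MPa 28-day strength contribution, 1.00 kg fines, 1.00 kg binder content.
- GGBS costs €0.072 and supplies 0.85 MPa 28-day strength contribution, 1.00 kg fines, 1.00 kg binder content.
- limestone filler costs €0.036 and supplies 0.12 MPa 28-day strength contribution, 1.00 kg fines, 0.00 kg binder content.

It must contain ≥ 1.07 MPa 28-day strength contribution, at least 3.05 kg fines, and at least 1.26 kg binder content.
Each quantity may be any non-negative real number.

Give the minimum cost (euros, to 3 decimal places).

This is a linear program. Let x1 = kg of natural pozzolan, x2 = kg of fly ash, x3 = kg of metakaolin, x4 = kg of GGBS, x5 = kg of limestone filler.
min 0.057x1 + 0.045x2 + 0.443x3 + 0.072x4 + 0.036x5 with:
  0.48x1 + 0.57x2 + 1.17x3 + 0.85x4 + 0.12x5 ≥ 1.07   (28-day strength contribution)
  1x1 + 1x2 + 1x3 + 1x4 + 1x5 ≥ 3.05   (fines)
  1x1 + 1x2 + 1x3 + 1x4 ≥ 1.26   (binder content)
  x1, x2, x3, x4, x5 ≥ 0.
The cheapest feasible vertex uses only fly ash, limestone filler; natural pozzolan, metakaolin, GGBS are not used. There the 28-day strength contribution and fines constraints are tight.
Solving gives x2 = 1.564, x5 = 1.486.
Cost = 0.045·1.564 + 0.036·1.486 = 0.12388.

€0.124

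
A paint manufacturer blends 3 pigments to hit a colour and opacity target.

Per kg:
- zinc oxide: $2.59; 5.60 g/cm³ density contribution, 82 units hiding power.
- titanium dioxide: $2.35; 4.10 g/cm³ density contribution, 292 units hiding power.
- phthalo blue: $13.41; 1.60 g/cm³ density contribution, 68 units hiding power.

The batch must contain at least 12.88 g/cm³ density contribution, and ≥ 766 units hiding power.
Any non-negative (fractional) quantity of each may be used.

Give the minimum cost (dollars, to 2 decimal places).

This is a linear program. Let x1 = kg of zinc oxide, x2 = kg of titanium dioxide, x3 = kg of phthalo blue.
Minimise 2.59x1 + 2.35x2 + 13.41x3 subject to:
  5.6x1 + 4.1x2 + 1.6x3 ≥ 12.88   (density contribution)
  82x1 + 292x2 + 68x3 ≥ 766   (hiding power)
  x1, x2, x3 ≥ 0.
The cheapest feasible vertex uses only zinc oxide, titanium dioxide; phthalo blue is not used. There the density contribution and hiding power constraints are tight.
So zinc oxide = 0.4776 kg, titanium dioxide = 2.489 kg.
Objective = 2.59·0.4776 + 2.35·2.489 = 7.0861.

$7.09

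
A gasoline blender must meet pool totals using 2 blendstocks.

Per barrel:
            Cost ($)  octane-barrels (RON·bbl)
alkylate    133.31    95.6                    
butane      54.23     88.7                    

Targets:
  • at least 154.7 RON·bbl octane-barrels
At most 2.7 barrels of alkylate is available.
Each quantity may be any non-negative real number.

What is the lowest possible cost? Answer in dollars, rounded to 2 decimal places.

Set it up as a linear program. Let x1 = barrels of alkylate, x2 = barrels of butane.
Minimize 133.31x1 + 54.23x2 with:
  95.6x1 + 88.7x2 ≥ 154.7   (octane-barrels)
  x1 ≤ 2.7
  x1, x2 ≥ 0.
The cheapest feasible vertex uses only butane; alkylate is not used. The octane-barrels requirement is met with equality.
So butane = 1.744 barrels.
Cost = 54.23·1.744 = 94.5771.

$94.58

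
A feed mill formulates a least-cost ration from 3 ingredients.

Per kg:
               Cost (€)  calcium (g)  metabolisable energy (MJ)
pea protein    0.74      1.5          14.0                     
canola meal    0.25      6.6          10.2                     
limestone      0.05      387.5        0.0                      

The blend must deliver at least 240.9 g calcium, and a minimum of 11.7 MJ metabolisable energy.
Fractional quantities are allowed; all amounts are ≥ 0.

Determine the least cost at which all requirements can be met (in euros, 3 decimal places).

Let x1 = kg of pea protein, x2 = kg of canola meal, x3 = kg of limestone.
Minimize 0.74x1 + 0.25x2 + 0.05x3 s.t.:
  1.5x1 + 6.6x2 + 387.5x3 ≥ 240.9   (calcium)
  14x1 + 10.2x2 ≥ 11.7   (metabolisable energy)
  x1, x2, x3 ≥ 0.
At the optimum only canola meal, limestone are positive (pea protein = 0). There the calcium and metabolisable energy constraints are tight.
Optimal quantities: canola meal = 1.147 kg, limestone = 0.6021 kg.
Hence cost = 0.25·1.147 + 0.05·0.6021 = €0.31686.

€0.317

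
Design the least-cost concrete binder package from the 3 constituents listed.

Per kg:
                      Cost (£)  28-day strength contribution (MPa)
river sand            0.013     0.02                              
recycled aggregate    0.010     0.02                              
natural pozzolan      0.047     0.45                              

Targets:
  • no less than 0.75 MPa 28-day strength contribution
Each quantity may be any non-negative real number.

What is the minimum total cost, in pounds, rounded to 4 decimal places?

Treat it as an LP. Let x1 = kg of river sand, x2 = kg of recycled aggregate, x3 = kg of natural pozzolan.
Minimize 0.013x1 + 0.01x2 + 0.047x3 with:
  0.02x1 + 0.02x2 + 0.45x3 ≥ 0.75   (28-day strength contribution)
  x1, x2, x3 ≥ 0.
The minimum-cost mix takes nothing from river sand, recycled aggregate — only natural pozzolan. The 28-day strength contribution requirement is met with equality.
That vertex is x3 = 1.667.
Total cost: 0.047·1.667 = 0.078349.

£0.0783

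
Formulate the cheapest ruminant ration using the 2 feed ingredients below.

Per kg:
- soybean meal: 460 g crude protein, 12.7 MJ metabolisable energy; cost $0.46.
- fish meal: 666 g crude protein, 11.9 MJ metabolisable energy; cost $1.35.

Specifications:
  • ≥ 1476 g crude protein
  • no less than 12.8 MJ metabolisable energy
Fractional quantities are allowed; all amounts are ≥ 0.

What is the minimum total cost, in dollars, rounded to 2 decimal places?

Set it up as a linear program. Let x1 = kg of soybean meal, x2 = kg of fish meal.
Minimize 0.46x1 + 1.35x2 s.t.:
  460x1 + 666x2 ≥ 1476   (crude protein)
  12.7x1 + 11.9x2 ≥ 12.8   (metabolisable energy)
  x1, x2 ≥ 0.
The optimal basis is {soybean meal}; fish meal drops out. Binding constraint: crude protein.
Solving gives x1 = 3.209.
Objective = 0.46·3.209 = 1.4761.

$1.48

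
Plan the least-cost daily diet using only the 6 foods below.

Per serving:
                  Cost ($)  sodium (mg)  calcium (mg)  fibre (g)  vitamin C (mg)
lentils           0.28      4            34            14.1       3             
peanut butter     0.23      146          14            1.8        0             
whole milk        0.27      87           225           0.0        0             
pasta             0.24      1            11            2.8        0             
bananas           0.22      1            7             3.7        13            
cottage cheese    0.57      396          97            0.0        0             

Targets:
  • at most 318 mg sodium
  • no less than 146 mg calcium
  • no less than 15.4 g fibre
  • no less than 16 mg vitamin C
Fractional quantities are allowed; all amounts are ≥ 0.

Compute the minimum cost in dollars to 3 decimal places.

This is a linear program. Let x1 = servings of lentils, x2 = servings of peanut butter, x3 = servings of whole milk, x4 = servings of pasta, x5 = servings of bananas, x6 = servings of cottage cheese.
Minimize 0.28x1 + 0.23x2 + 0.27x3 + 0.24x4 + 0.22x5 + 0.57x6 with:
  4x1 + 146x2 + 87x3 + 1x4 + 1x5 + 396x6 ≤ 318   (sodium)
  34x1 + 14x2 + 225x3 + 11x4 + 7x5 + 97x6 ≥ 146   (calcium)
  14.1x1 + 1.8x2 + 2.8x4 + 3.7x5 ≥ 15.4   (fibre)
  3x1 + 13x5 ≥ 16   (vitamin C)
  x1, x2, x3, x4, x5, x6 ≥ 0.
The optimal basis is {lentils, whole milk, bananas}; peanut butter, pasta, cottage cheese drop out. The calcium, fibre, vitamin C requirements are met with equality.
Optimal quantities: lentils = 0.8188 servings, whole milk = 0.4927 servings, bananas = 1.042 servings.
Objective = 0.28·0.8188 + 0.27·0.4927 + 0.22·1.042 = 0.59153.

$0.592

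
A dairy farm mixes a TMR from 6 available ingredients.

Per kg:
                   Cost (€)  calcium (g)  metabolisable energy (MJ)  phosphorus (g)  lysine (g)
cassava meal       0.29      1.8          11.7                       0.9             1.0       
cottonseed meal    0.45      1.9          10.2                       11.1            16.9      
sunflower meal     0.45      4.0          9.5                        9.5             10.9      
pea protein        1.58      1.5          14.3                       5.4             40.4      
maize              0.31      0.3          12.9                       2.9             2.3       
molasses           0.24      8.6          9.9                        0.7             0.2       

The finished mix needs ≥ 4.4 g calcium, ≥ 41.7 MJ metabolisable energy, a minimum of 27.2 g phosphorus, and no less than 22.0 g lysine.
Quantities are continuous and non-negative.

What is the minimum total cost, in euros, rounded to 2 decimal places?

Let x1 = kg of cassava meal, x2 = kg of cottonseed meal, x3 = kg of sunflower meal, x4 = kg of pea protein, x5 = kg of maize, x6 = kg of molasses.
Minimize 0.29x1 + 0.45x2 + 0.45x3 + 1.58x4 + 0.31x5 + 0.24x6 s.t.:
  1.8x1 + 1.9x2 + 4x3 + 1.5x4 + 0.3x5 + 8.6x6 ≥ 4.4   (calcium)
  11.7x1 + 10.2x2 + 9.5x3 + 14.3x4 + 12.9x5 + 9.9x6 ≥ 41.7   (metabolisable energy)
  0.9x1 + 11.1x2 + 9.5x3 + 5.4x4 + 2.9x5 + 0.7x6 ≥ 27.2   (phosphorus)
  1x1 + 16.9x2 + 10.9x3 + 40.4x4 + 2.3x5 + 0.2x6 ≥ 22   (lysine)
  x1, x2, x3, x4, x5, x6 ≥ 0.
The optimal basis is {cottonseed meal, maize, molasses}; cassava meal, sunflower meal, pea protein drop out. There the calcium, metabolisable energy, phosphorus constraints are tight.
Solving gives x2 = 2.025, x5 = 1.625, x6 = 0.007472.
Cost = 0.45·2.025 + 0.31·1.625 + 0.24·0.007472 = 1.4168.

€1.42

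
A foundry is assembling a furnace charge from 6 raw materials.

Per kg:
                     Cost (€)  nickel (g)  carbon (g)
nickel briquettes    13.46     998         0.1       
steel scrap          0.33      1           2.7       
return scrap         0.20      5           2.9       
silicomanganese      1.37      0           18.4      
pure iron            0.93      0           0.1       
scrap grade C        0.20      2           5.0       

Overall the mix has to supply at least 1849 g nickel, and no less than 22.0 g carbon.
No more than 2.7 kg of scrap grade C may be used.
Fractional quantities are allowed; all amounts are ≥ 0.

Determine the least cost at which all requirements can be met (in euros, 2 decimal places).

€25.78

Treat it as an LP. Let x1 = kg of nickel briquettes, x2 = kg of steel scrap, x3 = kg of return scrap, x4 = kg of silicomanganese, x5 = kg of pure iron, x6 = kg of scrap grade C.
min 13.46x1 + 0.33x2 + 0.2x3 + 1.37x4 + 0.93x5 + 0.2x6 with:
  998x1 + 1x2 + 5x3 + 2x6 ≥ 1849   (nickel)
  0.1x1 + 2.7x2 + 2.9x3 + 18.4x4 + 0.1x5 + 5x6 ≥ 22   (carbon)
  x6 ≤ 2.7
  x1, x2, x3, x4, x5, x6 ≥ 0.
At the optimum only nickel briquettes, return scrap, scrap grade C are positive (steel scrap, silicomanganese, pure iron = 0). Binding constraints: nickel, carbon, the scrap grade C cap.
That vertex is x1 = 1.8329, x3 = 2.8678, x6 = 2.7.
Hence cost = 13.46·1.8329 + 0.2·2.8678 + 0.2·2.7 = €25.7844.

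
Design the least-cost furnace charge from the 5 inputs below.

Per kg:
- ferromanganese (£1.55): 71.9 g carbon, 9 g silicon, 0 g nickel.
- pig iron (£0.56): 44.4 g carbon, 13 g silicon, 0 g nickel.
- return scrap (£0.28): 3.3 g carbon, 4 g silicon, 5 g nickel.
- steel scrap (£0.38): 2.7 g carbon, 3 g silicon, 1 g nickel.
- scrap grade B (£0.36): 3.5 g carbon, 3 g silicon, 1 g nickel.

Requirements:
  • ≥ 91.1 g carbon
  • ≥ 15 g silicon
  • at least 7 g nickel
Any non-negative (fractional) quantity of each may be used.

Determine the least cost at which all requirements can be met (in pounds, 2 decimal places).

Let x1 = kg of ferromanganese, x2 = kg of pig iron, x3 = kg of return scrap, x4 = kg of steel scrap, x5 = kg of scrap grade B.
Minimize 1.55x1 + 0.56x2 + 0.28x3 + 0.38x4 + 0.36x5 subject to:
  71.9x1 + 44.4x2 + 3.3x3 + 2.7x4 + 3.5x5 ≥ 91.1   (carbon)
  9x1 + 13x2 + 4x3 + 3x4 + 3x5 ≥ 15   (silicon)
  5x3 + 1x4 + 1x5 ≥ 7   (nickel)
  x1, x2, x3, x4, x5 ≥ 0.
The cheapest feasible vertex uses only pig iron, return scrap; ferromanganese, steel scrap, scrap grade B are not used. The carbon and nickel requirements are met with equality.
So pig iron = 1.948 kg, return scrap = 1.4 kg.
Objective = 0.56·1.948 + 0.28·1.4 = 1.4829.

£1.48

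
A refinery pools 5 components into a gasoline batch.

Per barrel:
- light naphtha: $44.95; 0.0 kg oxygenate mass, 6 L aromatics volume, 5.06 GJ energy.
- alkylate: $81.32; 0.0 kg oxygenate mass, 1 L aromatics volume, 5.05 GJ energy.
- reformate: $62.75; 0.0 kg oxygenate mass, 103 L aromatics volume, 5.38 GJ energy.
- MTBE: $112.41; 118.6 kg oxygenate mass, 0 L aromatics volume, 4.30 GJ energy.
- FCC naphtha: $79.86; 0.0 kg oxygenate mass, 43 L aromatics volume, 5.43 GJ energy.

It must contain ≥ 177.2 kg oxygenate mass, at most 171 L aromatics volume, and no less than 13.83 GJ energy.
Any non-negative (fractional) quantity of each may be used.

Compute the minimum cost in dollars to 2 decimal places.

$233.74

Set it up as a linear program. Let x1 = barrels of light naphtha, x2 = barrels of alkylate, x3 = barrels of reformate, x4 = barrels of MTBE, x5 = barrels of FCC naphtha.
min 44.95x1 + 81.32x2 + 62.75x3 + 112.41x4 + 79.86x5 with:
  118.6x4 ≥ 177.2   (oxygenate mass)
  6x1 + 1x2 + 103x3 + 43x5 ≤ 171   (aromatics volume)
  5.06x1 + 5.05x2 + 5.38x3 + 4.3x4 + 5.43x5 ≥ 13.83   (energy)
  x1, x2, x3, x4, x5 ≥ 0.
The minimum-cost mix takes nothing from alkylate, reformate, FCC naphtha — only light naphtha, MTBE. The oxygenate mass and energy requirements are met with equality.
Optimal quantities: light naphtha = 1.4635 barrels, MTBE = 1.4941 barrels.
Total cost: 44.95·1.4635 + 112.41·1.4941 = 233.7361.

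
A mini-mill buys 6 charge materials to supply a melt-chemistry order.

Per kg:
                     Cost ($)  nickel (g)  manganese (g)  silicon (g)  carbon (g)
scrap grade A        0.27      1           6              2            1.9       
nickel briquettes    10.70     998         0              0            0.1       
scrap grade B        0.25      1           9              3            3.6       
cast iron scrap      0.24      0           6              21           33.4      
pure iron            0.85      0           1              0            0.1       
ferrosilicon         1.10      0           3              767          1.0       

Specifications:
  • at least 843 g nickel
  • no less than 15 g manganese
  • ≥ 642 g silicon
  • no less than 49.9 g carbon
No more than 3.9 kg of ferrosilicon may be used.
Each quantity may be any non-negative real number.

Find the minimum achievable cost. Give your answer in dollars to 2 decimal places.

$10.36

Let x1 = kg of scrap grade A, x2 = kg of nickel briquettes, x3 = kg of scrap grade B, x4 = kg of cast iron scrap, x5 = kg of pure iron, x6 = kg of ferrosilicon.
min 0.27x1 + 10.7x2 + 0.25x3 + 0.24x4 + 0.85x5 + 1.1x6 with:
  1x1 + 998x2 + 1x3 ≥ 843   (nickel)
  6x1 + 9x3 + 6x4 + 1x5 + 3x6 ≥ 15   (manganese)
  2x1 + 3x3 + 21x4 + 767x6 ≥ 642   (silicon)
  1.9x1 + 0.1x2 + 3.6x3 + 33.4x4 + 0.1x5 + 1x6 ≥ 49.9   (carbon)
  x6 ≤ 3.9
  x1, x2, x3, x4, x5, x6 ≥ 0.
The optimal basis is {nickel briquettes, scrap grade B, cast iron scrap, ferrosilicon}; scrap grade A, pure iron drop out. The nickel, manganese, silicon, carbon requirements are met with equality.
That vertex is x2 = 0.8442, x3 = 0.4555, x4 = 1.419, x6 = 0.7964.
Total cost: 10.7·0.8442 + 0.25·0.4555 + 0.24·1.419 + 1.1·0.7964 = 10.3634.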